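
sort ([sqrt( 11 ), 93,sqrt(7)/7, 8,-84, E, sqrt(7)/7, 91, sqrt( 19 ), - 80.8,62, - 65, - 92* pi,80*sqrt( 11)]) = [ - 92*pi,-84, - 80.8,  -  65, sqrt(7 )/7, sqrt(7)/7,E, sqrt ( 11 ),sqrt(19),8,62, 91, 93,80*sqrt(11 )]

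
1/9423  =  1/9423  =  0.00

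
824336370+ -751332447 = 73003923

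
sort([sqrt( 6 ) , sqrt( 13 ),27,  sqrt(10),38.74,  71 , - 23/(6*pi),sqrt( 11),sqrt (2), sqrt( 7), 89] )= [ - 23/( 6 * pi ), sqrt ( 2),sqrt( 6), sqrt( 7), sqrt( 10), sqrt( 11),sqrt( 13), 27,38.74, 71,89]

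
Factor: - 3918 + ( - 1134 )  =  - 5052 = - 2^2*3^1*421^1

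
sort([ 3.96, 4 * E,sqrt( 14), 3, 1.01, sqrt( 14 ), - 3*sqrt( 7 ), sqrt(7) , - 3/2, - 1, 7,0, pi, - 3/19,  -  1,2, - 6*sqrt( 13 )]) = [ - 6*sqrt(13) , - 3*sqrt( 7), - 3/2, - 1, - 1, - 3/19, 0, 1.01,2, sqrt( 7),3 , pi, sqrt( 14), sqrt( 14)  ,  3.96, 7, 4* E ]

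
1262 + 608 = 1870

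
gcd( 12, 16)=4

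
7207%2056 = 1039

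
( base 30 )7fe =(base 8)15154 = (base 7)25502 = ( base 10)6764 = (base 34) 5SW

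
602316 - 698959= - 96643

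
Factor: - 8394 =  - 2^1*3^1*1399^1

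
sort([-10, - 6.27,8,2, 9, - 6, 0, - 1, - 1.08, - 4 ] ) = [-10,-6.27 , - 6,-4, - 1.08,  -  1,0,  2,8,  9]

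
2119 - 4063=-1944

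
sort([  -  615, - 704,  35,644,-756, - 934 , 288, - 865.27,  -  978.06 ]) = [ - 978.06,-934, - 865.27, - 756, - 704, - 615,35, 288,644] 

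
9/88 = 9/88 = 0.10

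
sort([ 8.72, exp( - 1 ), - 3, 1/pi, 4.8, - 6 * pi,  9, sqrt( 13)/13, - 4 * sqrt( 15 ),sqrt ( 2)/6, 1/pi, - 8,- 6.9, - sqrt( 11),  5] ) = [ - 6*pi, - 4*sqrt( 15 ), - 8,-6.9, - sqrt( 11 ), - 3,sqrt( 2 )/6, sqrt( 13)/13, 1/pi,  1/pi,exp( - 1), 4.8,5, 8.72,9]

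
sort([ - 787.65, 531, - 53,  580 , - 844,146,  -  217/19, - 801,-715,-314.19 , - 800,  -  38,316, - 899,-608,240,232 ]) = [ - 899, - 844, - 801, - 800, - 787.65, - 715,-608,-314.19,- 53,  -  38,-217/19,  146,  232,  240,316, 531,580] 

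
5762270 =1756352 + 4005918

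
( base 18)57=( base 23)45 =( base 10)97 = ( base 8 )141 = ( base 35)2r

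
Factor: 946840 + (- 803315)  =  143525=5^2*5741^1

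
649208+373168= 1022376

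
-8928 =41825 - 50753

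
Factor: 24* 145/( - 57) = -1160/19=-2^3 * 5^1*19^(  -  1)*29^1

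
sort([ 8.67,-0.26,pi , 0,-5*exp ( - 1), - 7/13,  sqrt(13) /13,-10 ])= [-10, - 5*exp( - 1), -7/13,-0.26 , 0,  sqrt ( 13) /13, pi, 8.67]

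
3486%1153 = 27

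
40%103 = 40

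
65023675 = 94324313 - 29300638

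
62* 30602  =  1897324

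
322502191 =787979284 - 465477093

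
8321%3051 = 2219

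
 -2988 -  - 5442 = 2454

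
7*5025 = 35175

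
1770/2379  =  590/793 = 0.74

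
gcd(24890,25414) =262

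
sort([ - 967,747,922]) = [-967, 747,922 ]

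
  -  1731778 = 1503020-3234798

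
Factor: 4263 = 3^1*7^2*29^1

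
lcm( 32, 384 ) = 384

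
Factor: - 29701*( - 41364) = 1228552164 = 2^2*3^3*7^1*383^1*4243^1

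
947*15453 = 14633991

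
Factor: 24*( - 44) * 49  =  - 2^5*3^1*7^2  *11^1  =  - 51744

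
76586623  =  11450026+65136597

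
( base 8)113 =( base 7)135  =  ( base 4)1023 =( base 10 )75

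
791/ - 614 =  - 2 + 437/614 = - 1.29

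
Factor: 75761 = 7^1*79^1* 137^1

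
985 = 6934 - 5949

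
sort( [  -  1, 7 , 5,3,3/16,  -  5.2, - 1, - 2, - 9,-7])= [ - 9, -7 , - 5.2,-2,-1,- 1,  3/16,3, 5 , 7] 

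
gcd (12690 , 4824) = 18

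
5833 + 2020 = 7853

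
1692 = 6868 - 5176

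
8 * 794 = 6352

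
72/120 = 3/5 = 0.60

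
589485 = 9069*65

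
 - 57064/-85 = 671+29/85  =  671.34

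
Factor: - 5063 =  - 61^1*83^1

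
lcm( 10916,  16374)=32748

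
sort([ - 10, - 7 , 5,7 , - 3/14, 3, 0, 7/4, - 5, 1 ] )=[-10, - 7, - 5, - 3/14,0 , 1,7/4, 3 , 5, 7]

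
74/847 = 74/847=0.09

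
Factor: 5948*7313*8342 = 362858013608 = 2^3  *43^1*71^1*97^1*103^1*1487^1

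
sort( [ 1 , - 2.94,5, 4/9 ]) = [ - 2.94,  4/9 , 1,5]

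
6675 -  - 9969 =16644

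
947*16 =15152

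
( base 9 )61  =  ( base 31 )1O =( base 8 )67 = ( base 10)55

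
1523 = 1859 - 336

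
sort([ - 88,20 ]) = [-88, 20 ]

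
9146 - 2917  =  6229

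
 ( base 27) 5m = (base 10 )157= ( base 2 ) 10011101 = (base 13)c1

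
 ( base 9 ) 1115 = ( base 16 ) 338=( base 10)824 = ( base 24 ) 1a8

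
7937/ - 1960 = -5 + 1863/1960 =-4.05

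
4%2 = 0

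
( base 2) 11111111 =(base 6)1103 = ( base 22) BD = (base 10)255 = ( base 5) 2010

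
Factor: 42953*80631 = 3463343343= 3^2*17^2*31^1* 42953^1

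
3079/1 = 3079 =3079.00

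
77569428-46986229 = 30583199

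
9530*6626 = 63145780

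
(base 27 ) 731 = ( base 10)5185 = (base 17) 10G0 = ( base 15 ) 180A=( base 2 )1010001000001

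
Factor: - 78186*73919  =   - 2^1 * 3^1 * 83^1 * 157^1*193^1*383^1 = - 5779430934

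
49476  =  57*868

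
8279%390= 89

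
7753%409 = 391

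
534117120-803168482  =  -269051362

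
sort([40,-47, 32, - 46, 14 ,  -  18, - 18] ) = [ - 47, - 46,-18, - 18, 14,32  ,  40 ] 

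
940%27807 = 940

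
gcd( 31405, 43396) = 571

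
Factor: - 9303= - 3^1 *7^1* 443^1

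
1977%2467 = 1977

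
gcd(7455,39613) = 7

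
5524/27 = 204 + 16/27 = 204.59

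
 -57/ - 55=57/55 = 1.04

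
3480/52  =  870/13=   66.92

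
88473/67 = 1320 + 33/67 = 1320.49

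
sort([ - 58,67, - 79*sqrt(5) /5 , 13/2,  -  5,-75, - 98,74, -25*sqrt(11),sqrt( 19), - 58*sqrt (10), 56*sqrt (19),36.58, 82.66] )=[ - 58*sqrt( 10 ), - 98, - 25*sqrt( 11), - 75, - 58, -79*sqrt( 5)/5, - 5,sqrt( 19), 13/2,36.58 , 67,74, 82.66,56 *sqrt( 19)]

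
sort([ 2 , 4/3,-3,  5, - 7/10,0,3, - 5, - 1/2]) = [ - 5, - 3, - 7/10, - 1/2,0,4/3,2,  3,5 ]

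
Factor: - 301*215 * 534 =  - 2^1*3^1*5^1  *7^1*43^2*89^1 = -34557810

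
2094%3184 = 2094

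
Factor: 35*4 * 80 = 2^6*5^2*7^1=11200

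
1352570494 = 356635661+995934833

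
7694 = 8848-1154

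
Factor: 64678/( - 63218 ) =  - 433^( - 1) * 443^1=- 443/433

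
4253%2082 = 89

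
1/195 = 1/195 = 0.01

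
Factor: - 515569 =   -  163^1*3163^1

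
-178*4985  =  -887330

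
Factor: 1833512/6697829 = 2^3*31^(-1 ) * 47^ ( - 1)*4597^( - 1 )*229189^1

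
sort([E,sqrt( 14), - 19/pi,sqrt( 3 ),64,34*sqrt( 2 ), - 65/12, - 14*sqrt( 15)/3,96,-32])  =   [ -32,- 14*sqrt( 15)/3, - 19/pi, - 65/12 , sqrt( 3 ), E, sqrt( 14), 34*sqrt( 2 ),64 , 96 ] 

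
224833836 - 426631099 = -201797263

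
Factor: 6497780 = 2^2*5^1*324889^1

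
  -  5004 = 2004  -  7008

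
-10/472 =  - 5/236 = -0.02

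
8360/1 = 8360 = 8360.00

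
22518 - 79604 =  - 57086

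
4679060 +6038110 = 10717170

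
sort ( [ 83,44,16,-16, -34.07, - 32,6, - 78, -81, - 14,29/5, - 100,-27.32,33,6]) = [- 100,  -  81, - 78,-34.07, - 32 ,-27.32,-16,-14, 29/5, 6,6, 16, 33,44,83 ] 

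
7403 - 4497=2906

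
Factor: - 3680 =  - 2^5*5^1*23^1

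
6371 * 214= 1363394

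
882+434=1316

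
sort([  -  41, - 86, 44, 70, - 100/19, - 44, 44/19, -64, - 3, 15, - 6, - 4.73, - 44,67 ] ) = [ - 86, - 64,-44, - 44,-41,-6, - 100/19,  -  4.73, - 3,44/19,15,44,67,70 ] 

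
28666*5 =143330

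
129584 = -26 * ( - 4984)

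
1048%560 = 488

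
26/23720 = 13/11860 = 0.00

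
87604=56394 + 31210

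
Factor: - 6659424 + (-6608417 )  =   - 71^1  *186871^1 = - 13267841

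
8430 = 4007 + 4423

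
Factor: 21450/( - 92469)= - 550/2371 = - 2^1  *  5^2*11^1*2371^(-1)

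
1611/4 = 1611/4 = 402.75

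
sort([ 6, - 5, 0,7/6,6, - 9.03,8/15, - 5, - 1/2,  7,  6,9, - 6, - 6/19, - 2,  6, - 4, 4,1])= [ - 9.03, - 6, - 5,  -  5, - 4, - 2, - 1/2, - 6/19,0,8/15,1,7/6,4,6,6,6 , 6,  7,9]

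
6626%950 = 926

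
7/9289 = 1/1327 = 0.00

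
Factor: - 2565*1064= -2729160 =- 2^3*3^3*5^1 * 7^1*19^2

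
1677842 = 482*3481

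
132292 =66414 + 65878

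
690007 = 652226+37781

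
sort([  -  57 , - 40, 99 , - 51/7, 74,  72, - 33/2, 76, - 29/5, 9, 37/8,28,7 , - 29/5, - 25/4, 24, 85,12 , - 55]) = [ - 57, - 55, - 40, - 33/2, - 51/7,  -  25/4, - 29/5,-29/5, 37/8,7,9,12,  24, 28, 72, 74,  76,85,99 ]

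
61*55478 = 3384158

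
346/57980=173/28990=   0.01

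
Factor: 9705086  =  2^1*19^1*127^1  *2011^1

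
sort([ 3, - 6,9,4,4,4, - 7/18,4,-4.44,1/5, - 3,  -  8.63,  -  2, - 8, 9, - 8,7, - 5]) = [  -  8.63, - 8,-8 ,  -  6, - 5,-4.44 , - 3,-2, - 7/18,1/5,3,4,4,4, 4,7,9,9 ] 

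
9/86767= 9/86767 = 0.00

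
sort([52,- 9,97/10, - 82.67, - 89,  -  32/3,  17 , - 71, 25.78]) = [-89,-82.67,-71,-32/3, - 9,97/10,  17,25.78, 52] 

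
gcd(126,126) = 126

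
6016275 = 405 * 14855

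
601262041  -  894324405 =  -  293062364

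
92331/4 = 92331/4 = 23082.75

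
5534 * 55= 304370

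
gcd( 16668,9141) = 3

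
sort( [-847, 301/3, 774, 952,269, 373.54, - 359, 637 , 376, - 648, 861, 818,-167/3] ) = [ - 847, - 648, - 359, - 167/3 , 301/3, 269, 373.54, 376, 637 , 774,818, 861, 952 ] 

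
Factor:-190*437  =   - 83030 = - 2^1* 5^1*19^2*23^1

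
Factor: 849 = 3^1 * 283^1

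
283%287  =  283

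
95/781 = 95/781 = 0.12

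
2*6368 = 12736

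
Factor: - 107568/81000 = - 2^1*5^( - 3 )*83^1 = - 166/125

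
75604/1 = 75604 =75604.00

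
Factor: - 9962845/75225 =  - 3^( - 1)*5^( - 1)*17^(  -  1 ) * 59^( - 1 )*401^1*4969^1 =- 1992569/15045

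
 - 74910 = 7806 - 82716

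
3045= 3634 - 589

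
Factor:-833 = -7^2*17^1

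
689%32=17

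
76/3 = 76/3 = 25.33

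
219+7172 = 7391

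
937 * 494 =462878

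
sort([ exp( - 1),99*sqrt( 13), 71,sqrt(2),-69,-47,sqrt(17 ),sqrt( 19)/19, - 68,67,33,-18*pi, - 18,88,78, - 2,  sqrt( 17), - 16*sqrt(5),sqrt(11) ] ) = [ - 69,- 68, - 18*pi, - 47, - 16*sqrt(5), -18, - 2,sqrt( 19)/19,exp( - 1),sqrt(2), sqrt (11), sqrt ( 17 ),sqrt (17),33,67, 71,78, 88,  99*sqrt (13)] 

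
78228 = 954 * 82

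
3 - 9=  - 6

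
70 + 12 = 82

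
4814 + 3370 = 8184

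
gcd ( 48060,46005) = 15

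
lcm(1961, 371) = 13727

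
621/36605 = 621/36605 = 0.02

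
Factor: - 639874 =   -  2^1*319937^1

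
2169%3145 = 2169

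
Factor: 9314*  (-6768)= -63037152 =-2^5*3^2*47^1*4657^1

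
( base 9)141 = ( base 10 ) 118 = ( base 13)91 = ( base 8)166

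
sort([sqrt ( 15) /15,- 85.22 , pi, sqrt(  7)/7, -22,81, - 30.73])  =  [-85.22, - 30.73 ,  -  22,sqrt(15 ) /15,sqrt (7)/7,pi, 81 ]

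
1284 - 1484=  - 200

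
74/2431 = 74/2431 = 0.03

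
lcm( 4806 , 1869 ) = 33642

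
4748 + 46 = 4794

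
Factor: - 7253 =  - 7253^1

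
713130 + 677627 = 1390757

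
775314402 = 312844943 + 462469459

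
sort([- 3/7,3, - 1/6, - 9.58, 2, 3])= [-9.58, - 3/7, -1/6,2,3,3]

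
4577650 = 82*55825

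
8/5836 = 2/1459= 0.00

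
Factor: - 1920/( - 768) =2^( - 1)*5^1= 5/2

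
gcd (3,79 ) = 1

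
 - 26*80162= - 2084212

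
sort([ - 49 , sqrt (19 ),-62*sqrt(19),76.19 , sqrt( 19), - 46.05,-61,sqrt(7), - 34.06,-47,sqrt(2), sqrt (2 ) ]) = [ - 62*sqrt (19 ), - 61, - 49, - 47,-46.05, - 34.06 , sqrt( 2),  sqrt( 2),sqrt( 7) , sqrt(19),sqrt(19),76.19] 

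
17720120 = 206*86020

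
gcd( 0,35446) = 35446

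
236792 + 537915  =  774707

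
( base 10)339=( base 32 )AJ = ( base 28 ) C3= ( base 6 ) 1323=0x153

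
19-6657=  - 6638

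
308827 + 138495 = 447322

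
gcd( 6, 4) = 2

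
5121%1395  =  936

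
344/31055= 344/31055  =  0.01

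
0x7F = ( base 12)A7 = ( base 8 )177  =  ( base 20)67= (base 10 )127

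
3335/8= 416+7/8 = 416.88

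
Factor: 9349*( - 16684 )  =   - 2^2*43^1*97^1 * 9349^1 =- 155978716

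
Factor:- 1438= -2^1*719^1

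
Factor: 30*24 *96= 69120=   2^9*3^3 * 5^1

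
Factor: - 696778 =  - 2^1*348389^1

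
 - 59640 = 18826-78466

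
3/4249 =3/4249 = 0.00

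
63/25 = 2 + 13/25 = 2.52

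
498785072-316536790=182248282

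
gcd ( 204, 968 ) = 4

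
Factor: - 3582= -2^1*3^2*199^1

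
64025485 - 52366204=11659281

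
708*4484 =3174672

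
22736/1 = 22736 = 22736.00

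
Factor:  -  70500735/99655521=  - 23500245/33218507 = - 3^1 *5^1*7^( - 1) * 19^1*149^( - 1)  *  31849^( - 1)*  82457^1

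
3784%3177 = 607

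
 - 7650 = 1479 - 9129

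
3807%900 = 207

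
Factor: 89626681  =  211^1*424771^1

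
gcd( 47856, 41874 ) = 5982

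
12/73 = 12/73  =  0.16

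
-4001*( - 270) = 1080270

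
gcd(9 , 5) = 1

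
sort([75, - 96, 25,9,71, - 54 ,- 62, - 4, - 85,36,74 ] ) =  [ - 96,-85, - 62, - 54, - 4,9, 25,  36, 71,74, 75 ]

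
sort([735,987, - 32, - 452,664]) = [  -  452, - 32, 664, 735, 987]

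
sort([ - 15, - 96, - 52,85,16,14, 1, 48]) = [ -96, - 52 , - 15, 1 , 14, 16,  48  ,  85] 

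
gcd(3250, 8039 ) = 1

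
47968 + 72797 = 120765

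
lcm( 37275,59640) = 298200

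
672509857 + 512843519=1185353376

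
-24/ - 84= 2/7=0.29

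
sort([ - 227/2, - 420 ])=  [ - 420, - 227/2 ]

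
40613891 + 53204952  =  93818843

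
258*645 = 166410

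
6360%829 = 557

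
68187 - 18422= 49765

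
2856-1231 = 1625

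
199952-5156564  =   - 4956612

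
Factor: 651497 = 7^1*11^1* 8461^1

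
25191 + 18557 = 43748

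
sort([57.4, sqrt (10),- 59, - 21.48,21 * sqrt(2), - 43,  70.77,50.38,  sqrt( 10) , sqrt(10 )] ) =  [ - 59, - 43,- 21.48, sqrt(10), sqrt( 10),  sqrt( 10 ),21*sqrt( 2 ), 50.38,57.4, 70.77]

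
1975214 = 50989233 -49014019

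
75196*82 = 6166072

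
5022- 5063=-41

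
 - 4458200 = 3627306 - 8085506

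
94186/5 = 18837+ 1/5 = 18837.20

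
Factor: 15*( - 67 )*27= - 3^4*5^1*67^1 = - 27135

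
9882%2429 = 166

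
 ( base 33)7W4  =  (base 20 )11E3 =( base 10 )8683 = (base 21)JEA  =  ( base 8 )20753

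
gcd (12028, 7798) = 2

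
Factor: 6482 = 2^1*7^1*463^1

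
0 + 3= 3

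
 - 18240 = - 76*240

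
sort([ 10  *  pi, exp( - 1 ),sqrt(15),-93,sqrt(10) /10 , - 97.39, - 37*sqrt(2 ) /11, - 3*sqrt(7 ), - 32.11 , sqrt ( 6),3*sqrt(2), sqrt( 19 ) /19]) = [  -  97.39, - 93, - 32.11, - 3*sqrt( 7 ), - 37 * sqrt(2) /11,sqrt(19)/19,sqrt( 10 ) /10,exp (  -  1 ) , sqrt( 6), sqrt(15),  3*sqrt( 2),10*pi ] 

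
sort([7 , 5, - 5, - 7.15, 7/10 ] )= [ - 7.15,- 5, 7/10, 5, 7]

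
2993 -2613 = 380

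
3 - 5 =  - 2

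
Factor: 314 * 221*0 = 0^1 = 0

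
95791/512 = 95791/512 =187.09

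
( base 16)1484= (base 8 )12204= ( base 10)5252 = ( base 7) 21212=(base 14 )1cb2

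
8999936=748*12032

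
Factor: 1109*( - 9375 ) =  - 3^1*5^5*1109^1 = - 10396875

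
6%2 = 0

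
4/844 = 1/211 = 0.00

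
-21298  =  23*( - 926 )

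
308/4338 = 154/2169 = 0.07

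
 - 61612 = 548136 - 609748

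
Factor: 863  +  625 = 2^4*3^1*31^1 = 1488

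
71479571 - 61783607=9695964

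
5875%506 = 309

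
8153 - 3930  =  4223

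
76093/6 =12682 + 1/6 =12682.17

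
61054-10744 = 50310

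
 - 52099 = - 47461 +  - 4638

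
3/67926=1/22642 = 0.00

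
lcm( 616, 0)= 0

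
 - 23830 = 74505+-98335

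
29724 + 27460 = 57184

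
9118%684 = 226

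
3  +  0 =3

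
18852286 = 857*21998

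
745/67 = 11 + 8/67 = 11.12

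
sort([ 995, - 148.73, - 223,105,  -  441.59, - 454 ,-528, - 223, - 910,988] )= [ - 910, - 528 , - 454, - 441.59, - 223,-223,- 148.73,105,988,995]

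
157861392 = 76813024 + 81048368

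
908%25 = 8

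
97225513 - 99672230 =-2446717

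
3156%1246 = 664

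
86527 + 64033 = 150560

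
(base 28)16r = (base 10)979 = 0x3D3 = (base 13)5A4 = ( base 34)SR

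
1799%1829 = 1799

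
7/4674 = 7/4674 = 0.00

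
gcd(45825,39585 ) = 195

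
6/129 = 2/43 = 0.05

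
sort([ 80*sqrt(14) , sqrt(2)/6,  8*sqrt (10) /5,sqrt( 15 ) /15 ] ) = [ sqrt ( 2) /6, sqrt(15) /15, 8*sqrt(10 ) /5,80*sqrt( 14 )] 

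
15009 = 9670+5339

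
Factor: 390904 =2^3*131^1*373^1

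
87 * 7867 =684429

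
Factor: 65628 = 2^2 * 3^2*1823^1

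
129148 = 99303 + 29845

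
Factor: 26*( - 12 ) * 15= - 2^3*3^2*5^1 * 13^1 = -  4680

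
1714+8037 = 9751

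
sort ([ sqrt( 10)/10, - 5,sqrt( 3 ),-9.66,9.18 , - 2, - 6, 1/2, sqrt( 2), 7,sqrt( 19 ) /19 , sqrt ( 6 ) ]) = [ - 9.66,-6, - 5,-2, sqrt( 19)/19, sqrt( 10) /10, 1/2,sqrt(2 ) , sqrt( 3 ),  sqrt(6),7,9.18 ] 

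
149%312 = 149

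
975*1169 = 1139775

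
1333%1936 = 1333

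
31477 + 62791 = 94268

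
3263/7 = 3263/7 = 466.14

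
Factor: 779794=2^1 * 389897^1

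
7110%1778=1776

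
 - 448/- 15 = 448/15=29.87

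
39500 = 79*500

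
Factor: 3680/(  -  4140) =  - 8/9 = -2^3*3^( - 2 ) 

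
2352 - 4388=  - 2036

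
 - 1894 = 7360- 9254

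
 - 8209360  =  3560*(- 2306)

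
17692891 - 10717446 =6975445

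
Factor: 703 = 19^1*37^1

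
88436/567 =88436/567 = 155.97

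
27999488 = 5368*5216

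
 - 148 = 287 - 435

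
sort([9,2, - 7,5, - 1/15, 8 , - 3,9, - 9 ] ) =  [ - 9, - 7, - 3, - 1/15, 2, 5, 8,  9 , 9 ] 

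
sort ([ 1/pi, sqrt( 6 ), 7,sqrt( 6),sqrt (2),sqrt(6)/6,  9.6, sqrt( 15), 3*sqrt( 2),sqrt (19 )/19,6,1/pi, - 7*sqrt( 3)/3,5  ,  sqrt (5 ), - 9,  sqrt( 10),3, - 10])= [ - 10, - 9,-7*sqrt(3) /3, sqrt(19)/19,1/pi , 1/pi, sqrt(6 )/6,sqrt (2 ),sqrt( 5),sqrt (6 ),sqrt (6),3,sqrt( 10) , sqrt( 15 ), 3*sqrt (2 ),5 , 6,7, 9.6]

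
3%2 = 1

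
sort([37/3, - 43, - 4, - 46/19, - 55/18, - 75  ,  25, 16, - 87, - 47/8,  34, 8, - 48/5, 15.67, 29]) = [-87, - 75, - 43, - 48/5, - 47/8, - 4, - 55/18, - 46/19, 8, 37/3,15.67,16,25, 29 , 34]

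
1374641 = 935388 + 439253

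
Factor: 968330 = 2^1*5^1*11^1 * 8803^1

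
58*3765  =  218370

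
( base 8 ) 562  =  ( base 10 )370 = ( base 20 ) ia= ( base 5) 2440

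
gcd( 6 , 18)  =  6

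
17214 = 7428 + 9786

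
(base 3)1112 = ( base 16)29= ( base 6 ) 105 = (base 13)32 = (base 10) 41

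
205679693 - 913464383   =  - 707784690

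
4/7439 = 4/7439 = 0.00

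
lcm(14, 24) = 168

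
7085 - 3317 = 3768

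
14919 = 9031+5888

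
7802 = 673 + 7129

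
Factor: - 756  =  -2^2*3^3 * 7^1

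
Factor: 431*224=96544 = 2^5*7^1*431^1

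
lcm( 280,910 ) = 3640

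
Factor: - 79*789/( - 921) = 79^1 * 263^1*307^( - 1) =20777/307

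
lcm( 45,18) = 90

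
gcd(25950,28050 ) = 150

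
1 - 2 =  - 1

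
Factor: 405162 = 2^1*3^4*41^1*61^1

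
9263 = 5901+3362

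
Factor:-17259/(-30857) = 33/59 =3^1*11^1*59^(-1 )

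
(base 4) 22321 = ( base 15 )317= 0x2b9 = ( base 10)697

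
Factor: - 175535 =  - 5^1*35107^1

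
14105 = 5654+8451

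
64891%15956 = 1067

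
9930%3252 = 174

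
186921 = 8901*21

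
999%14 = 5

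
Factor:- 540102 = -2^1*  3^1*90017^1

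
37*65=2405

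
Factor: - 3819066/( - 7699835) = 2^1 *3^1 * 5^( - 1) * 11^( - 3)*13^ ( - 1)*37^1*  89^( - 1 )*17203^1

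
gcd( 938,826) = 14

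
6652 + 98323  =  104975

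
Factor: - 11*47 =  - 517 =- 11^1*47^1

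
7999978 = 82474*97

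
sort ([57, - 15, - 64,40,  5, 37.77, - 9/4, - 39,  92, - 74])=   [ - 74 ,-64, -39,  -  15, - 9/4,5, 37.77, 40, 57,92]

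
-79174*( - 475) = 37607650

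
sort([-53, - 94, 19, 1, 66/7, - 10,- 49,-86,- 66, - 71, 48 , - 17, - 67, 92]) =[ - 94,-86, - 71, - 67, - 66, - 53,-49 , - 17, - 10, 1, 66/7,19, 48,92 ] 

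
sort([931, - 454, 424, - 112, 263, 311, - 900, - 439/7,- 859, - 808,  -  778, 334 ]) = [ - 900, - 859,  -  808, - 778,-454, - 112, - 439/7, 263, 311,334, 424, 931 ]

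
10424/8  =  1303 = 1303.00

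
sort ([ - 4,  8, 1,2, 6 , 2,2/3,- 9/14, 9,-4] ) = [ - 4, - 4, - 9/14, 2/3,1,2, 2, 6 , 8 , 9 ] 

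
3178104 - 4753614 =-1575510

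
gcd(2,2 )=2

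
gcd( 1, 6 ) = 1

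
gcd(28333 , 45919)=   977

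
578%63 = 11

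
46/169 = 46/169  =  0.27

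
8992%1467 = 190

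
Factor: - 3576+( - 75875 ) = -79451 = -79451^1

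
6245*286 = 1786070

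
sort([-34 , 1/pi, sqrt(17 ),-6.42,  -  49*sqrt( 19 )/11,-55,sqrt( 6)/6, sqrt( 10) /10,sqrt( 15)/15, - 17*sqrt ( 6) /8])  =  [  -  55, -34, - 49*sqrt(19)/11, - 6.42, - 17*sqrt( 6)/8,sqrt( 15 )/15,sqrt( 10 ) /10,1/pi, sqrt( 6) /6,sqrt( 17 ) ] 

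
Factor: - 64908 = - 2^2*3^3*601^1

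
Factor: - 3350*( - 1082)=2^2*5^2*67^1 * 541^1 = 3624700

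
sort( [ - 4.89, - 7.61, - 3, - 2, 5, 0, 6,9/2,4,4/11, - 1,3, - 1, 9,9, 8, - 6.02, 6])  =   [ - 7.61, - 6.02 ,-4.89,  -  3,-2,-1, - 1, 0,4/11, 3, 4, 9/2,5  ,  6, 6, 8 , 9, 9] 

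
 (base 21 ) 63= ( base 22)5j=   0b10000001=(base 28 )4H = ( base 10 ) 129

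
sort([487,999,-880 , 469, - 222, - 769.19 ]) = [ -880, -769.19,  -  222,469 , 487,  999]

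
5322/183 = 1774/61 = 29.08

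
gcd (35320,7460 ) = 20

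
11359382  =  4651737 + 6707645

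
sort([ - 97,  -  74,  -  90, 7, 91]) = [ - 97, - 90, - 74 , 7,91 ] 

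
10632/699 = 3544/233=15.21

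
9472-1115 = 8357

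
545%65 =25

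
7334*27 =198018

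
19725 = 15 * 1315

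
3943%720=343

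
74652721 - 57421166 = 17231555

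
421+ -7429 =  -7008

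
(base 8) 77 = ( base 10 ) 63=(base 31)21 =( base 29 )25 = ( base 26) 2B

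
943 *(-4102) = - 3868186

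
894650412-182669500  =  711980912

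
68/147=68/147  =  0.46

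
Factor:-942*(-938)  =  2^2*3^1*7^1*67^1*157^1 = 883596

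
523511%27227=6198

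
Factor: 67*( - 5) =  - 335 =-5^1*67^1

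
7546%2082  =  1300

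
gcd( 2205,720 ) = 45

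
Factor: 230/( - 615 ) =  - 46/123=- 2^1*3^ ( - 1 ) * 23^1*41^( - 1 ) 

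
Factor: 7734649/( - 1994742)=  - 2^(-1)*3^ (-2 )*13^1* 47^1 * 12659^1*110819^( - 1)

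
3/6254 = 3/6254  =  0.00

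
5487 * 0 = 0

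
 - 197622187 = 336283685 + - 533905872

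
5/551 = 5/551 = 0.01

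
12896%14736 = 12896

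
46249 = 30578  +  15671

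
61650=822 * 75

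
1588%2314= 1588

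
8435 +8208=16643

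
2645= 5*529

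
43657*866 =37806962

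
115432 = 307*376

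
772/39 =19 + 31/39  =  19.79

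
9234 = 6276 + 2958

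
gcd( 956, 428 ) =4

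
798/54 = 14 + 7/9 = 14.78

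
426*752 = 320352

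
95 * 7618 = 723710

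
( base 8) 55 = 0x2D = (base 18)29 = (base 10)45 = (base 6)113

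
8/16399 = 8/16399 = 0.00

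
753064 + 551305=1304369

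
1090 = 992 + 98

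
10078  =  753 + 9325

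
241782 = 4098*59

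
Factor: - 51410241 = -3^3*43^1*44281^1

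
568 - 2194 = -1626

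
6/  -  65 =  - 1 + 59/65 = - 0.09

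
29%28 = 1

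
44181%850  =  831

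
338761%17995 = 14851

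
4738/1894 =2+ 475/947 = 2.50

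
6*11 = 66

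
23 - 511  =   - 488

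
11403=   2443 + 8960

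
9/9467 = 9/9467=0.00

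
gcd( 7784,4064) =8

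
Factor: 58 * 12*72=2^6*3^3*29^1= 50112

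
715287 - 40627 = 674660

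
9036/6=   1506 = 1506.00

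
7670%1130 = 890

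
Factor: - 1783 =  - 1783^1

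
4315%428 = 35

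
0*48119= 0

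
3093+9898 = 12991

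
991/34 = 991/34 = 29.15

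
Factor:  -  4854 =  - 2^1*3^1*809^1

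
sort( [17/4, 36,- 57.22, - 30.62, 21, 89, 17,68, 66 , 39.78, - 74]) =[ - 74, - 57.22, - 30.62, 17/4,17,  21,36, 39.78 , 66 , 68, 89 ]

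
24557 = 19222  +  5335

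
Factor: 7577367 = 3^1*7^1 *360827^1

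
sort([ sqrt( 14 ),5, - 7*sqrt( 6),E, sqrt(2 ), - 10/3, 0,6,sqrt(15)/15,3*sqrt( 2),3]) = [ - 7*sqrt(6 ), - 10/3, 0 , sqrt(15)/15,sqrt ( 2), E, 3,sqrt( 14),3 * sqrt( 2), 5,6]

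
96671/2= 96671/2 = 48335.50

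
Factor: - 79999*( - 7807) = 37^1 * 211^1*79999^1 = 624552193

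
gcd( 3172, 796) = 4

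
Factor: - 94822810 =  - 2^1 *5^1*9482281^1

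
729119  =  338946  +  390173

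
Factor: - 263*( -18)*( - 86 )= -2^2*3^2*43^1 * 263^1= - 407124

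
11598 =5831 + 5767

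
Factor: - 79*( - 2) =2^1*79^1 = 158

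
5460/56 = 97 + 1/2= 97.50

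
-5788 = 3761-9549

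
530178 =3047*174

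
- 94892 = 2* ( - 47446) 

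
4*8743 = 34972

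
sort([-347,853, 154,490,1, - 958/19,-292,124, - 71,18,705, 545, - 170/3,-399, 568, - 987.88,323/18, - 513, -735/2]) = [ - 987.88, - 513,  -  399, - 735/2, - 347, - 292,-71,  -  170/3,- 958/19,1,323/18, 18,124, 154,490,545,568,705,853 ]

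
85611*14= 1198554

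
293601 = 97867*3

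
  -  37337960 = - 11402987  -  25934973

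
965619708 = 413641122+551978586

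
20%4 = 0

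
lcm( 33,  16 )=528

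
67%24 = 19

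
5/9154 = 5/9154=0.00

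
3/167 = 3/167 = 0.02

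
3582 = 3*1194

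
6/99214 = 3/49607 = 0.00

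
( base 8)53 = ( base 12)37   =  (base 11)3a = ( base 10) 43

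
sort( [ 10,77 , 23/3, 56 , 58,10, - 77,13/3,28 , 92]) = [ - 77,13/3,23/3, 10, 10, 28, 56,58,77,92] 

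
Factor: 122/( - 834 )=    - 3^( - 1)*61^1*139^ ( - 1 ) = - 61/417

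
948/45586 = 474/22793= 0.02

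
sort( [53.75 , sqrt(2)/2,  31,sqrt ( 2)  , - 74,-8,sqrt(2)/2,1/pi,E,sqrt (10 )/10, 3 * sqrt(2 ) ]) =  [ - 74, - 8,sqrt( 10 )/10, 1/pi, sqrt ( 2 )/2, sqrt( 2 ) /2,sqrt ( 2), E, 3*sqrt( 2),31,53.75]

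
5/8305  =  1/1661 = 0.00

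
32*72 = 2304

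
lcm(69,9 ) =207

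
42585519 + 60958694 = 103544213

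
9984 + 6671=16655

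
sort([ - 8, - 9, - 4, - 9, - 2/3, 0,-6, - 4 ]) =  [ - 9, - 9, - 8, - 6, - 4, - 4,  -  2/3,0]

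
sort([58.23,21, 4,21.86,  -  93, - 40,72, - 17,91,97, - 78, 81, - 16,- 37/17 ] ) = [-93,-78,-40,-17, - 16, - 37/17, 4, 21,21.86,58.23,  72,81,91,97 ] 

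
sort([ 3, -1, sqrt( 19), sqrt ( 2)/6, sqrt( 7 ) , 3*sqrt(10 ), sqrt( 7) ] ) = [-1, sqrt( 2)/6, sqrt(7), sqrt( 7), 3, sqrt (19), 3*sqrt (10)]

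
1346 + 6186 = 7532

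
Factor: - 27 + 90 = 3^2*7^1 = 63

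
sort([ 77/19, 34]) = [ 77/19,34 ] 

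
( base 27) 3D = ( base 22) 46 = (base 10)94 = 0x5E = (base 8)136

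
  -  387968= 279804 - 667772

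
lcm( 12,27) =108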